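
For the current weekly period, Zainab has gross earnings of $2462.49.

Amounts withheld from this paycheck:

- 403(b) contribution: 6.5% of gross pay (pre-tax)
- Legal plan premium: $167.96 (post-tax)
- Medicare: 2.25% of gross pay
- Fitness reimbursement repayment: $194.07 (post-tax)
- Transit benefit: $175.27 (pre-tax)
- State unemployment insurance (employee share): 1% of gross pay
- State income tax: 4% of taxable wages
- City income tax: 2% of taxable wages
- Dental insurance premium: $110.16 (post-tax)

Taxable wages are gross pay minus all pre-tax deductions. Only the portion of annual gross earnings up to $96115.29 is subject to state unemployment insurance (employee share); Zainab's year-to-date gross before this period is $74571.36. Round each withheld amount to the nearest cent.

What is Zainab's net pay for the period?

$1447.31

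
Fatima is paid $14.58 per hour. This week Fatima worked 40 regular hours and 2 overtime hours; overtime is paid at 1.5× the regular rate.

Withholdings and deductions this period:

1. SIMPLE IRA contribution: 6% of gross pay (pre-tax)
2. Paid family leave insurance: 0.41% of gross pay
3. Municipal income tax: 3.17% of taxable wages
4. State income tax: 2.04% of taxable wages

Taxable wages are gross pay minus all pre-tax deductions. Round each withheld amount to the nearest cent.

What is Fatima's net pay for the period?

Regular pay: 40 × $14.58 = $583.20
Overtime pay: 2 × $14.58 × 1.5 = $43.74
Gross pay = $583.20 + $43.74 = $626.94
SIMPLE IRA contribution: $626.94 × 0.06 = $37.62
Taxable wages = $626.94 − $37.62 = $589.32
Municipal income tax: $589.32 × 0.0317 = $18.68
State income tax: $589.32 × 0.0204 = $12.02
Paid family leave insurance: $626.94 × 0.0041 = $2.57
Total deductions = $37.62 + $18.68 + $12.02 + $2.57 = $70.89
Net pay = $626.94 − $70.89 = $556.05

$556.05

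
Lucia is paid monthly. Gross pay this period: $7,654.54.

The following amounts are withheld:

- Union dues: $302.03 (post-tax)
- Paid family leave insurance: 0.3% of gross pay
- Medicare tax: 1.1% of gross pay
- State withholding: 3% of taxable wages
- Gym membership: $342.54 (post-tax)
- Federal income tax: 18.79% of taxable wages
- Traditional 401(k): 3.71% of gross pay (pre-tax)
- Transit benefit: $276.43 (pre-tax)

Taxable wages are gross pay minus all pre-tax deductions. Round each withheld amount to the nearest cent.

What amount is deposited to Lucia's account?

Transit benefit: $276.43
Traditional 401(k): $7,654.54 × 0.0371 = $283.98
Pre-tax total = $276.43 + $283.98 = $560.41
Taxable wages = $7,654.54 − $560.41 = $7,094.13
State withholding: $7,094.13 × 0.03 = $212.82
Federal income tax: $7,094.13 × 0.1879 = $1,332.99
Medicare tax: $7,654.54 × 0.011 = $84.20
Paid family leave insurance: $7,654.54 × 0.003 = $22.96
Gym membership: $342.54
Union dues: $302.03
Total deductions = $276.43 + $283.98 + $212.82 + $1,332.99 + $84.20 + $22.96 + $342.54 + $302.03 = $2,857.95
Net pay = $7,654.54 − $2,857.95 = $4,796.59

$4,796.59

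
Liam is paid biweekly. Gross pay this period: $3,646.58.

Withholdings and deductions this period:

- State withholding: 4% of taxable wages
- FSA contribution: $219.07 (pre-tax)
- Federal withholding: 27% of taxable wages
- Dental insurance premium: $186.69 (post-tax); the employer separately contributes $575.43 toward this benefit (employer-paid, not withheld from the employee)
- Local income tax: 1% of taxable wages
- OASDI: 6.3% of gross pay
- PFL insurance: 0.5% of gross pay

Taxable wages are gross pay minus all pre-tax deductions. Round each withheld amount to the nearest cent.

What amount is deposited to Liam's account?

$1,896.05

FSA contribution: $219.07
Taxable wages = $3,646.58 − $219.07 = $3,427.51
Local income tax: $3,427.51 × 0.01 = $34.28
Federal withholding: $3,427.51 × 0.27 = $925.43
State withholding: $3,427.51 × 0.04 = $137.10
OASDI: $3,646.58 × 0.063 = $229.73
PFL insurance: $3,646.58 × 0.005 = $18.23
Dental insurance premium: $186.69
(Employer's $575.43 toward dental insurance premium is not withheld from the employee.)
Total deductions = $219.07 + $34.28 + $925.43 + $137.10 + $229.73 + $18.23 + $186.69 = $1,750.53
Net pay = $3,646.58 − $1,750.53 = $1,896.05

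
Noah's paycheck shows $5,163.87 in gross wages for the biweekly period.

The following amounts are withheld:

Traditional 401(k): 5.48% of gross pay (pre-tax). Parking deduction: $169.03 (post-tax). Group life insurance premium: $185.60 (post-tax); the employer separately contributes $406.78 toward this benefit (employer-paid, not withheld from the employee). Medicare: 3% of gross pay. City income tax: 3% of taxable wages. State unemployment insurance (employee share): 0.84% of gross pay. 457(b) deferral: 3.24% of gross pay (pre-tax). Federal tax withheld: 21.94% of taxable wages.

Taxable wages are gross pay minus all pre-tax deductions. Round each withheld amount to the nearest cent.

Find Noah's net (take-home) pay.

Traditional 401(k): $5,163.87 × 0.0548 = $282.98
457(b) deferral: $5,163.87 × 0.0324 = $167.31
Pre-tax total = $282.98 + $167.31 = $450.29
Taxable wages = $5,163.87 − $450.29 = $4,713.58
Federal tax withheld: $4,713.58 × 0.2194 = $1,034.16
City income tax: $4,713.58 × 0.03 = $141.41
State unemployment insurance (employee share): $5,163.87 × 0.0084 = $43.38
Medicare: $5,163.87 × 0.03 = $154.92
Parking deduction: $169.03
Group life insurance premium: $185.60
(Employer's $406.78 toward group life insurance premium is not withheld from the employee.)
Total deductions = $282.98 + $167.31 + $1,034.16 + $141.41 + $43.38 + $154.92 + $169.03 + $185.60 = $2,178.79
Net pay = $5,163.87 − $2,178.79 = $2,985.08

$2,985.08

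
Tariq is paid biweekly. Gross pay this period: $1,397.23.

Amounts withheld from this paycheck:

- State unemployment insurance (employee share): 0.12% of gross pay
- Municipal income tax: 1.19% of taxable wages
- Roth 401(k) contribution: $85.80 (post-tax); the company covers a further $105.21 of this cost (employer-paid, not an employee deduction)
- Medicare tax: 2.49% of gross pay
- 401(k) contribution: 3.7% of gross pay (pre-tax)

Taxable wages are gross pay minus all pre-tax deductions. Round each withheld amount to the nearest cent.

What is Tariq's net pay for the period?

$1,207.25

401(k) contribution: $1,397.23 × 0.037 = $51.70
Taxable wages = $1,397.23 − $51.70 = $1,345.53
Municipal income tax: $1,345.53 × 0.0119 = $16.01
Medicare tax: $1,397.23 × 0.0249 = $34.79
State unemployment insurance (employee share): $1,397.23 × 0.0012 = $1.68
Roth 401(k) contribution: $85.80
(Employer's $105.21 toward Roth 401(k) contribution is not withheld from the employee.)
Total deductions = $51.70 + $16.01 + $34.79 + $1.68 + $85.80 = $189.98
Net pay = $1,397.23 − $189.98 = $1,207.25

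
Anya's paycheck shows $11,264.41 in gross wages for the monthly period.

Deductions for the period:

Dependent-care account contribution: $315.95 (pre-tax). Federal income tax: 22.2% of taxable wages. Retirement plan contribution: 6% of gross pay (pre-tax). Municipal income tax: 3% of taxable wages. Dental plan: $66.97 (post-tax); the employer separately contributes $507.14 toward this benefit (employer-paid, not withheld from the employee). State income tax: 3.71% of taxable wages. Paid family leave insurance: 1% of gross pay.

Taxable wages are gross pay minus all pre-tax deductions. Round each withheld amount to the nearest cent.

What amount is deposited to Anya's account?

Retirement plan contribution: $11,264.41 × 0.06 = $675.86
Dependent-care account contribution: $315.95
Pre-tax total = $675.86 + $315.95 = $991.81
Taxable wages = $11,264.41 − $991.81 = $10,272.60
Municipal income tax: $10,272.60 × 0.03 = $308.18
State income tax: $10,272.60 × 0.0371 = $381.11
Federal income tax: $10,272.60 × 0.222 = $2,280.52
Paid family leave insurance: $11,264.41 × 0.01 = $112.64
Dental plan: $66.97
(Employer's $507.14 toward dental plan is not withheld from the employee.)
Total deductions = $675.86 + $315.95 + $308.18 + $381.11 + $2,280.52 + $112.64 + $66.97 = $4,141.23
Net pay = $11,264.41 − $4,141.23 = $7,123.18

$7,123.18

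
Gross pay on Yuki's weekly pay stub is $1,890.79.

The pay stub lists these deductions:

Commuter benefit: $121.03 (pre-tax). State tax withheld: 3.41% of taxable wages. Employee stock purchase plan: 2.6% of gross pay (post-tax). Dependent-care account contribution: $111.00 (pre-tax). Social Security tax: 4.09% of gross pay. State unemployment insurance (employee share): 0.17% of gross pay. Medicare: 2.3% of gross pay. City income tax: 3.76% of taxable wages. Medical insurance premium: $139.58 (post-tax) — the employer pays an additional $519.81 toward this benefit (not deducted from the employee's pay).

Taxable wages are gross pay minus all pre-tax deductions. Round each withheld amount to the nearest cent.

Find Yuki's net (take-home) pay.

$1,227.06

Commuter benefit: $121.03
Dependent-care account contribution: $111.00
Pre-tax total = $121.03 + $111.00 = $232.03
Taxable wages = $1,890.79 − $232.03 = $1,658.76
State tax withheld: $1,658.76 × 0.0341 = $56.56
City income tax: $1,658.76 × 0.0376 = $62.37
State unemployment insurance (employee share): $1,890.79 × 0.0017 = $3.21
Medicare: $1,890.79 × 0.023 = $43.49
Social Security tax: $1,890.79 × 0.0409 = $77.33
Medical insurance premium: $139.58
Employee stock purchase plan: $1,890.79 × 0.026 = $49.16
(Employer's $519.81 toward medical insurance premium is not withheld from the employee.)
Total deductions = $121.03 + $111.00 + $56.56 + $62.37 + $3.21 + $43.49 + $77.33 + $139.58 + $49.16 = $663.73
Net pay = $1,890.79 − $663.73 = $1,227.06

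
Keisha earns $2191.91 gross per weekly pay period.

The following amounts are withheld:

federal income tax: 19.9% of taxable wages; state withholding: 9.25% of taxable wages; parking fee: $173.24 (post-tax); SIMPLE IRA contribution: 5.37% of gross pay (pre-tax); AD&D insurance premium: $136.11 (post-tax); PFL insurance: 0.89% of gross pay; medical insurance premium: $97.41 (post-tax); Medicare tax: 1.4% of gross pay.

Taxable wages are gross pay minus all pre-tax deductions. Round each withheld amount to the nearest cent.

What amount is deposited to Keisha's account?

$1012.61

SIMPLE IRA contribution: $2191.91 × 0.0537 = $117.71
Taxable wages = $2191.91 − $117.71 = $2074.20
Federal income tax: $2074.20 × 0.199 = $412.77
State withholding: $2074.20 × 0.0925 = $191.86
Medicare tax: $2191.91 × 0.014 = $30.69
PFL insurance: $2191.91 × 0.0089 = $19.51
AD&D insurance premium: $136.11
Medical insurance premium: $97.41
Parking fee: $173.24
Total deductions = $117.71 + $412.77 + $191.86 + $30.69 + $19.51 + $136.11 + $97.41 + $173.24 = $1179.30
Net pay = $2191.91 − $1179.30 = $1012.61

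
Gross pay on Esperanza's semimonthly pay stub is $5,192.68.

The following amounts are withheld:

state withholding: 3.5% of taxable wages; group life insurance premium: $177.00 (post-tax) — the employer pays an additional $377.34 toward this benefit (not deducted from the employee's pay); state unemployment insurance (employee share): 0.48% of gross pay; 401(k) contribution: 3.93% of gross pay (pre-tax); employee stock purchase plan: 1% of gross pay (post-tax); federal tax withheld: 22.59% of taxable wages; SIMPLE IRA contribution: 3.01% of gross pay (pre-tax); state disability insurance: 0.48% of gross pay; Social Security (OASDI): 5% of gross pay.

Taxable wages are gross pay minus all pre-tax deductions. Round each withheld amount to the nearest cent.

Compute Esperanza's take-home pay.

SIMPLE IRA contribution: $5,192.68 × 0.0301 = $156.30
401(k) contribution: $5,192.68 × 0.0393 = $204.07
Pre-tax total = $156.30 + $204.07 = $360.37
Taxable wages = $5,192.68 − $360.37 = $4,832.31
State withholding: $4,832.31 × 0.035 = $169.13
Federal tax withheld: $4,832.31 × 0.2259 = $1,091.62
State disability insurance: $5,192.68 × 0.0048 = $24.92
State unemployment insurance (employee share): $5,192.68 × 0.0048 = $24.92
Social Security (OASDI): $5,192.68 × 0.05 = $259.63
Group life insurance premium: $177.00
Employee stock purchase plan: $5,192.68 × 0.01 = $51.93
(Employer's $377.34 toward group life insurance premium is not withheld from the employee.)
Total deductions = $156.30 + $204.07 + $169.13 + $1,091.62 + $24.92 + $24.92 + $259.63 + $177.00 + $51.93 = $2,159.52
Net pay = $5,192.68 − $2,159.52 = $3,033.16

$3,033.16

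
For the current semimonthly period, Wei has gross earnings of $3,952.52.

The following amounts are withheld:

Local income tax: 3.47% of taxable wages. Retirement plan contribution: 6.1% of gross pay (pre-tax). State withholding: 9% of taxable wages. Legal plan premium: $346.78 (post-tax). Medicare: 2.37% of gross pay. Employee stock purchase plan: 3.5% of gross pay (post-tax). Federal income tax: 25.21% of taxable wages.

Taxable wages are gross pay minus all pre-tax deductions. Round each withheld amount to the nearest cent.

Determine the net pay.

$1,734.16

Retirement plan contribution: $3,952.52 × 0.061 = $241.10
Taxable wages = $3,952.52 − $241.10 = $3,711.42
State withholding: $3,711.42 × 0.09 = $334.03
Federal income tax: $3,711.42 × 0.2521 = $935.65
Local income tax: $3,711.42 × 0.0347 = $128.79
Medicare: $3,952.52 × 0.0237 = $93.67
Legal plan premium: $346.78
Employee stock purchase plan: $3,952.52 × 0.035 = $138.34
Total deductions = $241.10 + $334.03 + $935.65 + $128.79 + $93.67 + $346.78 + $138.34 = $2,218.36
Net pay = $3,952.52 − $2,218.36 = $1,734.16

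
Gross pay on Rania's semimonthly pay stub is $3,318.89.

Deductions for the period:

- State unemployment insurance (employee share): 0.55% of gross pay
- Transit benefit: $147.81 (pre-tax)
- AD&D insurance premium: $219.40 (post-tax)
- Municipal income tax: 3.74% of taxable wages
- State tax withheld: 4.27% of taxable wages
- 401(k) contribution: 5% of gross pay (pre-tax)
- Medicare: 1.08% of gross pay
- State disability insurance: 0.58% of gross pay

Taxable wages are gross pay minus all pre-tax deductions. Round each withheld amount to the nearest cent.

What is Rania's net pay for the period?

401(k) contribution: $3,318.89 × 0.05 = $165.94
Transit benefit: $147.81
Pre-tax total = $165.94 + $147.81 = $313.75
Taxable wages = $3,318.89 − $313.75 = $3,005.14
State tax withheld: $3,005.14 × 0.0427 = $128.32
Municipal income tax: $3,005.14 × 0.0374 = $112.39
State unemployment insurance (employee share): $3,318.89 × 0.0055 = $18.25
Medicare: $3,318.89 × 0.0108 = $35.84
State disability insurance: $3,318.89 × 0.0058 = $19.25
AD&D insurance premium: $219.40
Total deductions = $165.94 + $147.81 + $128.32 + $112.39 + $18.25 + $35.84 + $19.25 + $219.40 = $847.20
Net pay = $3,318.89 − $847.20 = $2,471.69

$2,471.69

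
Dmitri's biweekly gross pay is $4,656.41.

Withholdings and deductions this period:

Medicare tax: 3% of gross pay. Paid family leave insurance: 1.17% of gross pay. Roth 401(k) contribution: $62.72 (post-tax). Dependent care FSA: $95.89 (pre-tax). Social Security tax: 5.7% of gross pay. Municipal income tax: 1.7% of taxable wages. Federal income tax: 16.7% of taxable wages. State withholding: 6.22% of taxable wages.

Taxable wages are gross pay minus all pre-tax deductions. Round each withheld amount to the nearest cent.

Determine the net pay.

Dependent care FSA: $95.89
Taxable wages = $4,656.41 − $95.89 = $4,560.52
State withholding: $4,560.52 × 0.0622 = $283.66
Federal income tax: $4,560.52 × 0.167 = $761.61
Municipal income tax: $4,560.52 × 0.017 = $77.53
Paid family leave insurance: $4,656.41 × 0.0117 = $54.48
Medicare tax: $4,656.41 × 0.03 = $139.69
Social Security tax: $4,656.41 × 0.057 = $265.42
Roth 401(k) contribution: $62.72
Total deductions = $95.89 + $283.66 + $761.61 + $77.53 + $54.48 + $139.69 + $265.42 + $62.72 = $1,741.00
Net pay = $4,656.41 − $1,741.00 = $2,915.41

$2,915.41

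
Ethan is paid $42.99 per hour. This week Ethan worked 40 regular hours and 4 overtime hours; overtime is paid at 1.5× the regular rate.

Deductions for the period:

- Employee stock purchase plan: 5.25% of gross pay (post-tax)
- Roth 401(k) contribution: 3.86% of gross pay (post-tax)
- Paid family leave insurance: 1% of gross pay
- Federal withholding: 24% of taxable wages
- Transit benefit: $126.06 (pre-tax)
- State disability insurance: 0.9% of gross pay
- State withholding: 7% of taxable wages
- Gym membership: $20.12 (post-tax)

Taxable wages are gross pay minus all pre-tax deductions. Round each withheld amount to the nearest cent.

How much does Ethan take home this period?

Regular pay: 40 × $42.99 = $1,719.60
Overtime pay: 4 × $42.99 × 1.5 = $257.94
Gross pay = $1,719.60 + $257.94 = $1,977.54
Transit benefit: $126.06
Taxable wages = $1,977.54 − $126.06 = $1,851.48
State withholding: $1,851.48 × 0.07 = $129.60
Federal withholding: $1,851.48 × 0.24 = $444.36
Paid family leave insurance: $1,977.54 × 0.01 = $19.78
State disability insurance: $1,977.54 × 0.009 = $17.80
Roth 401(k) contribution: $1,977.54 × 0.0386 = $76.33
Gym membership: $20.12
Employee stock purchase plan: $1,977.54 × 0.0525 = $103.82
Total deductions = $126.06 + $129.60 + $444.36 + $19.78 + $17.80 + $76.33 + $20.12 + $103.82 = $937.87
Net pay = $1,977.54 − $937.87 = $1,039.67

$1,039.67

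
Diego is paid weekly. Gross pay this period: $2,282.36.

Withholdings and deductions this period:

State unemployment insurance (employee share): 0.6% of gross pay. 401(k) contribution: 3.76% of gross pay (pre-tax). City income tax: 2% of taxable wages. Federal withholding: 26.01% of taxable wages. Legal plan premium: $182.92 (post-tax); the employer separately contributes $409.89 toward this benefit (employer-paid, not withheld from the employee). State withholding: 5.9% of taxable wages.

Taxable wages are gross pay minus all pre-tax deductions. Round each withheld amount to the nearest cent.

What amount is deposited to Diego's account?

$1,255.08

401(k) contribution: $2,282.36 × 0.0376 = $85.82
Taxable wages = $2,282.36 − $85.82 = $2,196.54
State withholding: $2,196.54 × 0.059 = $129.60
Federal withholding: $2,196.54 × 0.2601 = $571.32
City income tax: $2,196.54 × 0.02 = $43.93
State unemployment insurance (employee share): $2,282.36 × 0.006 = $13.69
Legal plan premium: $182.92
(Employer's $409.89 toward legal plan premium is not withheld from the employee.)
Total deductions = $85.82 + $129.60 + $571.32 + $43.93 + $13.69 + $182.92 = $1,027.28
Net pay = $2,282.36 − $1,027.28 = $1,255.08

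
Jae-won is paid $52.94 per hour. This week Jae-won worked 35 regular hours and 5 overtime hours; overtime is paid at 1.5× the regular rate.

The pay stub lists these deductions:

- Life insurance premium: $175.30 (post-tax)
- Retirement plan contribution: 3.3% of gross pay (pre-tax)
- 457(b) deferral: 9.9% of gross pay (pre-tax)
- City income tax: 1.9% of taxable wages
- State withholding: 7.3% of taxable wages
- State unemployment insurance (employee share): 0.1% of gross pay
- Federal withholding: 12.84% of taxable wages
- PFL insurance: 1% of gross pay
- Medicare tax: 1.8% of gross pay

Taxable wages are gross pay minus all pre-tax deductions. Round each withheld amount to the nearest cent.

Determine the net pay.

$1,281.96

Regular pay: 35 × $52.94 = $1,852.90
Overtime pay: 5 × $52.94 × 1.5 = $397.05
Gross pay = $1,852.90 + $397.05 = $2,249.95
Retirement plan contribution: $2,249.95 × 0.033 = $74.25
457(b) deferral: $2,249.95 × 0.099 = $222.75
Pre-tax total = $74.25 + $222.75 = $297.00
Taxable wages = $2,249.95 − $297.00 = $1,952.95
City income tax: $1,952.95 × 0.019 = $37.11
Federal withholding: $1,952.95 × 0.1284 = $250.76
State withholding: $1,952.95 × 0.073 = $142.57
State unemployment insurance (employee share): $2,249.95 × 0.001 = $2.25
Medicare tax: $2,249.95 × 0.018 = $40.50
PFL insurance: $2,249.95 × 0.01 = $22.50
Life insurance premium: $175.30
Total deductions = $74.25 + $222.75 + $37.11 + $250.76 + $142.57 + $2.25 + $40.50 + $22.50 + $175.30 = $967.99
Net pay = $2,249.95 − $967.99 = $1,281.96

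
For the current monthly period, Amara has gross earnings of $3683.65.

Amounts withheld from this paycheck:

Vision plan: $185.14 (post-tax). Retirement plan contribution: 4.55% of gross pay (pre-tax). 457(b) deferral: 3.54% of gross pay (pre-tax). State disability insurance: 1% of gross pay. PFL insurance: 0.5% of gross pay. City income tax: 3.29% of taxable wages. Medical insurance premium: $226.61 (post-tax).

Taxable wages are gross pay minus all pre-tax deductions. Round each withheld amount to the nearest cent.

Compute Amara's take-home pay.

Retirement plan contribution: $3683.65 × 0.0455 = $167.61
457(b) deferral: $3683.65 × 0.0354 = $130.40
Pre-tax total = $167.61 + $130.40 = $298.01
Taxable wages = $3683.65 − $298.01 = $3385.64
City income tax: $3385.64 × 0.0329 = $111.39
PFL insurance: $3683.65 × 0.005 = $18.42
State disability insurance: $3683.65 × 0.01 = $36.84
Medical insurance premium: $226.61
Vision plan: $185.14
Total deductions = $167.61 + $130.40 + $111.39 + $18.42 + $36.84 + $226.61 + $185.14 = $876.41
Net pay = $3683.65 − $876.41 = $2807.24

$2807.24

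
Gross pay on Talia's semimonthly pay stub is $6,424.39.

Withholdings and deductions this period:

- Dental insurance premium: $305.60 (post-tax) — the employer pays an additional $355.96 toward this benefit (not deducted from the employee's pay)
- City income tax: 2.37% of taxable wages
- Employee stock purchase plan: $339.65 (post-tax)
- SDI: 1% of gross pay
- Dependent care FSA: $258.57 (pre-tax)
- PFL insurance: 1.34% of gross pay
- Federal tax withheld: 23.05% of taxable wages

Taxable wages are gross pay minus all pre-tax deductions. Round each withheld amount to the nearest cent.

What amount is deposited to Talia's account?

Dependent care FSA: $258.57
Taxable wages = $6,424.39 − $258.57 = $6,165.82
City income tax: $6,165.82 × 0.0237 = $146.13
Federal tax withheld: $6,165.82 × 0.2305 = $1,421.22
SDI: $6,424.39 × 0.01 = $64.24
PFL insurance: $6,424.39 × 0.0134 = $86.09
Dental insurance premium: $305.60
Employee stock purchase plan: $339.65
(Employer's $355.96 toward dental insurance premium is not withheld from the employee.)
Total deductions = $258.57 + $146.13 + $1,421.22 + $64.24 + $86.09 + $305.60 + $339.65 = $2,621.50
Net pay = $6,424.39 − $2,621.50 = $3,802.89

$3,802.89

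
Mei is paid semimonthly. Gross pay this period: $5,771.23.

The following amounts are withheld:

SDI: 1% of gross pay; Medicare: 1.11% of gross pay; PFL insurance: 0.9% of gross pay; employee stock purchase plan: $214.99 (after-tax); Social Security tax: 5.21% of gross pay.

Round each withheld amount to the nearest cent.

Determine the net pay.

$5,081.85

Medicare: $5,771.23 × 0.0111 = $64.06
PFL insurance: $5,771.23 × 0.009 = $51.94
SDI: $5,771.23 × 0.01 = $57.71
Social Security tax: $5,771.23 × 0.0521 = $300.68
Employee stock purchase plan: $214.99
Total deductions = $64.06 + $51.94 + $57.71 + $300.68 + $214.99 = $689.38
Net pay = $5,771.23 − $689.38 = $5,081.85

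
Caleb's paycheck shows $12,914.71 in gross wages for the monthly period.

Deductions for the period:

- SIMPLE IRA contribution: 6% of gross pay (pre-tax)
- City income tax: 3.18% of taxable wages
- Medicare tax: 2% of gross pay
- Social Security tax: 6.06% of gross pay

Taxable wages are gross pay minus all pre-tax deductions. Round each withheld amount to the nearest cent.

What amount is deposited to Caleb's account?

$10,712.86

SIMPLE IRA contribution: $12,914.71 × 0.06 = $774.88
Taxable wages = $12,914.71 − $774.88 = $12,139.83
City income tax: $12,139.83 × 0.0318 = $386.05
Social Security tax: $12,914.71 × 0.0606 = $782.63
Medicare tax: $12,914.71 × 0.02 = $258.29
Total deductions = $774.88 + $386.05 + $782.63 + $258.29 = $2,201.85
Net pay = $12,914.71 − $2,201.85 = $10,712.86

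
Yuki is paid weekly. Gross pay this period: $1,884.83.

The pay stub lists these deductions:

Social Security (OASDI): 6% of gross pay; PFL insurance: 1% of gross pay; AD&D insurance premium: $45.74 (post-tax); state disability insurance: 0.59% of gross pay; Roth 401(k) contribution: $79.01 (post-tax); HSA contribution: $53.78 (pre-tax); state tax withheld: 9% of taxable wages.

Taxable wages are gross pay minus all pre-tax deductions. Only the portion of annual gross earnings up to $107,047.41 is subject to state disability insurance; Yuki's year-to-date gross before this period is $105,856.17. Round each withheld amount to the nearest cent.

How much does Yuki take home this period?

HSA contribution: $53.78
Taxable wages = $1,884.83 − $53.78 = $1,831.05
State tax withheld: $1,831.05 × 0.09 = $164.79
Social Security (OASDI): $1,884.83 × 0.06 = $113.09
PFL insurance: $1,884.83 × 0.01 = $18.85
State disability insurance: only $107,047.41 − $105,856.17 = $1,191.24 of this check is subject → $1,191.24 × 0.0059 = $7.03
AD&D insurance premium: $45.74
Roth 401(k) contribution: $79.01
Total deductions = $53.78 + $164.79 + $113.09 + $18.85 + $7.03 + $45.74 + $79.01 = $482.29
Net pay = $1,884.83 − $482.29 = $1,402.54

$1,402.54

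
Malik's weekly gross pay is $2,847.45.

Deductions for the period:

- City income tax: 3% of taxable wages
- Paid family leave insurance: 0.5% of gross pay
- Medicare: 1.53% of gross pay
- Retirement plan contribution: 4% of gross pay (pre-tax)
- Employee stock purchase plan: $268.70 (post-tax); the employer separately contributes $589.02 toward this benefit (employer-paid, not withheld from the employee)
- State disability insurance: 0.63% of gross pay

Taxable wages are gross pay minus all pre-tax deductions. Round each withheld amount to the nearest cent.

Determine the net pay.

$2,307.09

Retirement plan contribution: $2,847.45 × 0.04 = $113.90
Taxable wages = $2,847.45 − $113.90 = $2,733.55
City income tax: $2,733.55 × 0.03 = $82.01
Medicare: $2,847.45 × 0.0153 = $43.57
State disability insurance: $2,847.45 × 0.0063 = $17.94
Paid family leave insurance: $2,847.45 × 0.005 = $14.24
Employee stock purchase plan: $268.70
(Employer's $589.02 toward employee stock purchase plan is not withheld from the employee.)
Total deductions = $113.90 + $82.01 + $43.57 + $17.94 + $14.24 + $268.70 = $540.36
Net pay = $2,847.45 − $540.36 = $2,307.09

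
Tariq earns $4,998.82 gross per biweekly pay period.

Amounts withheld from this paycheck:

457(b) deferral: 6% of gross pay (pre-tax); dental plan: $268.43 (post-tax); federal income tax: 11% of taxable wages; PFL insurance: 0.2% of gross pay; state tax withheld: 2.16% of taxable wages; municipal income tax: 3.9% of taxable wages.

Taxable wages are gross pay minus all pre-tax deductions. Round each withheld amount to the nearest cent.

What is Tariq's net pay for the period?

457(b) deferral: $4,998.82 × 0.06 = $299.93
Taxable wages = $4,998.82 − $299.93 = $4,698.89
State tax withheld: $4,698.89 × 0.0216 = $101.50
Municipal income tax: $4,698.89 × 0.039 = $183.26
Federal income tax: $4,698.89 × 0.11 = $516.88
PFL insurance: $4,998.82 × 0.002 = $10.00
Dental plan: $268.43
Total deductions = $299.93 + $101.50 + $183.26 + $516.88 + $10.00 + $268.43 = $1,380.00
Net pay = $4,998.82 − $1,380.00 = $3,618.82

$3,618.82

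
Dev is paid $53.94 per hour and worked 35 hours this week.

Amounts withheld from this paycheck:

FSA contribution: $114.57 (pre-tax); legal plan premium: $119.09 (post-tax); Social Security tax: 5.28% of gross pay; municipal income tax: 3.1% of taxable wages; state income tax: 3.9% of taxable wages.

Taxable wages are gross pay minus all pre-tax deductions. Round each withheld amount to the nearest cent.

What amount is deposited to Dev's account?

$1,430.43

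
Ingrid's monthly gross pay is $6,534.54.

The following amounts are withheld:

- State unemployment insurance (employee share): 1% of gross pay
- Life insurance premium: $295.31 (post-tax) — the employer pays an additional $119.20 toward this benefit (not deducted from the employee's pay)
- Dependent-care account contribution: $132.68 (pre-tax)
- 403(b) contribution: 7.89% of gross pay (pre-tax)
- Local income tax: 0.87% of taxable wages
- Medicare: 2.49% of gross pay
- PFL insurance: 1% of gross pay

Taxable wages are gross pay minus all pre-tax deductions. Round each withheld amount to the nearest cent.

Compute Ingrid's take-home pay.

$5,246.35

Dependent-care account contribution: $132.68
403(b) contribution: $6,534.54 × 0.0789 = $515.58
Pre-tax total = $132.68 + $515.58 = $648.26
Taxable wages = $6,534.54 − $648.26 = $5,886.28
Local income tax: $5,886.28 × 0.0087 = $51.21
PFL insurance: $6,534.54 × 0.01 = $65.35
State unemployment insurance (employee share): $6,534.54 × 0.01 = $65.35
Medicare: $6,534.54 × 0.0249 = $162.71
Life insurance premium: $295.31
(Employer's $119.20 toward life insurance premium is not withheld from the employee.)
Total deductions = $132.68 + $515.58 + $51.21 + $65.35 + $65.35 + $162.71 + $295.31 = $1,288.19
Net pay = $6,534.54 − $1,288.19 = $5,246.35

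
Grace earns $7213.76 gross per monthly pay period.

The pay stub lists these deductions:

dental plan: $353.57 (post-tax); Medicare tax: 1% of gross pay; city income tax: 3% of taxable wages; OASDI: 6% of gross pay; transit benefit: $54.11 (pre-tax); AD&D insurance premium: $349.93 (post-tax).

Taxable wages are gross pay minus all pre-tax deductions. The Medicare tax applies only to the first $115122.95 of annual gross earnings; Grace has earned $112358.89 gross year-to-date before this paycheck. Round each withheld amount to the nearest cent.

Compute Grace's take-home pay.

$5780.89

Transit benefit: $54.11
Taxable wages = $7213.76 − $54.11 = $7159.65
City income tax: $7159.65 × 0.03 = $214.79
Medicare tax: only $115122.95 − $112358.89 = $2764.06 of this check is subject → $2764.06 × 0.01 = $27.64
OASDI: $7213.76 × 0.06 = $432.83
Dental plan: $353.57
AD&D insurance premium: $349.93
Total deductions = $54.11 + $214.79 + $27.64 + $432.83 + $353.57 + $349.93 = $1432.87
Net pay = $7213.76 − $1432.87 = $5780.89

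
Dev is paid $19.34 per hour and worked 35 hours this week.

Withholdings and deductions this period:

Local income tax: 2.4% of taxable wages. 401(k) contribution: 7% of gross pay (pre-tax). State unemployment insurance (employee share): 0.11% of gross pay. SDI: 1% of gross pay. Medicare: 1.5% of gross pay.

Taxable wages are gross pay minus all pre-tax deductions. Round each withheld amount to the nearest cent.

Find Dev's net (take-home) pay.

$596.75

Gross pay: 35 × $19.34 = $676.90
401(k) contribution: $676.90 × 0.07 = $47.38
Taxable wages = $676.90 − $47.38 = $629.52
Local income tax: $629.52 × 0.024 = $15.11
State unemployment insurance (employee share): $676.90 × 0.0011 = $0.74
Medicare: $676.90 × 0.015 = $10.15
SDI: $676.90 × 0.01 = $6.77
Total deductions = $47.38 + $15.11 + $0.74 + $10.15 + $6.77 = $80.15
Net pay = $676.90 − $80.15 = $596.75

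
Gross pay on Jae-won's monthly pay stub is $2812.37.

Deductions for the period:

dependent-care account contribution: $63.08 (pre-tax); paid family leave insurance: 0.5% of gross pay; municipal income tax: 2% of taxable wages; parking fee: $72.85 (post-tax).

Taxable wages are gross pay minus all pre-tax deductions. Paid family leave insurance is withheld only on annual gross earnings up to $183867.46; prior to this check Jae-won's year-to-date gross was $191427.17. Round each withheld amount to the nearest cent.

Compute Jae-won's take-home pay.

$2621.45

Dependent-care account contribution: $63.08
Taxable wages = $2812.37 − $63.08 = $2749.29
Municipal income tax: $2749.29 × 0.02 = $54.99
Paid family leave insurance: annual cap $183867.46 already reached (YTD $191427.17), so $0.00
Parking fee: $72.85
Total deductions = $63.08 + $54.99 + $0.00 + $72.85 = $190.92
Net pay = $2812.37 − $190.92 = $2621.45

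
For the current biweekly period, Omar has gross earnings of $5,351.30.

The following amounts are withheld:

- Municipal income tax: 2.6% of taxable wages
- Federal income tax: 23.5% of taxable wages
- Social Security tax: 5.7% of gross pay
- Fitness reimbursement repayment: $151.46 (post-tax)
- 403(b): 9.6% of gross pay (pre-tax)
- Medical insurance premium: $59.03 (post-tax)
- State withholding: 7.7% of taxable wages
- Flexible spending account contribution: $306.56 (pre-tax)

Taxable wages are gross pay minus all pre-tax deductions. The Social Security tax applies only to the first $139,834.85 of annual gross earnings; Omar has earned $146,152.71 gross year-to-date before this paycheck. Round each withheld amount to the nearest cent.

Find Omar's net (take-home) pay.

$2,789.04

403(b): $5,351.30 × 0.096 = $513.72
Flexible spending account contribution: $306.56
Pre-tax total = $513.72 + $306.56 = $820.28
Taxable wages = $5,351.30 − $820.28 = $4,531.02
Municipal income tax: $4,531.02 × 0.026 = $117.81
Federal income tax: $4,531.02 × 0.235 = $1,064.79
State withholding: $4,531.02 × 0.077 = $348.89
Social Security tax: annual cap $139,834.85 already reached (YTD $146,152.71), so $0.00
Fitness reimbursement repayment: $151.46
Medical insurance premium: $59.03
Total deductions = $513.72 + $306.56 + $117.81 + $1,064.79 + $348.89 + $0.00 + $151.46 + $59.03 = $2,562.26
Net pay = $5,351.30 − $2,562.26 = $2,789.04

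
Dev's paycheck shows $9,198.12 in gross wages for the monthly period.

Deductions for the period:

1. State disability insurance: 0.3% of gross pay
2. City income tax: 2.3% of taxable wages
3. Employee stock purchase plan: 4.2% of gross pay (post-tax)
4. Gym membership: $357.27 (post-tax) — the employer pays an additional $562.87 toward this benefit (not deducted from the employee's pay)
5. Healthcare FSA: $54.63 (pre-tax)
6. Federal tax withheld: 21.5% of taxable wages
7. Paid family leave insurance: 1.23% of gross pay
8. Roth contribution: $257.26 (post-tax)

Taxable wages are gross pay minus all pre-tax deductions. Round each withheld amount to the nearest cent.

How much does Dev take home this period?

$5,825.76

Healthcare FSA: $54.63
Taxable wages = $9,198.12 − $54.63 = $9,143.49
City income tax: $9,143.49 × 0.023 = $210.30
Federal tax withheld: $9,143.49 × 0.215 = $1,965.85
Paid family leave insurance: $9,198.12 × 0.0123 = $113.14
State disability insurance: $9,198.12 × 0.003 = $27.59
Gym membership: $357.27
Employee stock purchase plan: $9,198.12 × 0.042 = $386.32
Roth contribution: $257.26
(Employer's $562.87 toward gym membership is not withheld from the employee.)
Total deductions = $54.63 + $210.30 + $1,965.85 + $113.14 + $27.59 + $357.27 + $386.32 + $257.26 = $3,372.36
Net pay = $9,198.12 − $3,372.36 = $5,825.76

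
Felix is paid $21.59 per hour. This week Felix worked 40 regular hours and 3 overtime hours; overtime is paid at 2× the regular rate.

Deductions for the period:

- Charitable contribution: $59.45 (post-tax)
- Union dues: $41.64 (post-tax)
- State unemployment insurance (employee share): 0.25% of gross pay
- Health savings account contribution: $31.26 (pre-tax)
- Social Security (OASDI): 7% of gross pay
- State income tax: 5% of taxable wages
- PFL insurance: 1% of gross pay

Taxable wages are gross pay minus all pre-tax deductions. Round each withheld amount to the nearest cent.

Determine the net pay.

$730.77

Regular pay: 40 × $21.59 = $863.60
Overtime pay: 3 × $21.59 × 2 = $129.54
Gross pay = $863.60 + $129.54 = $993.14
Health savings account contribution: $31.26
Taxable wages = $993.14 − $31.26 = $961.88
State income tax: $961.88 × 0.05 = $48.09
Social Security (OASDI): $993.14 × 0.07 = $69.52
State unemployment insurance (employee share): $993.14 × 0.0025 = $2.48
PFL insurance: $993.14 × 0.01 = $9.93
Charitable contribution: $59.45
Union dues: $41.64
Total deductions = $31.26 + $48.09 + $69.52 + $2.48 + $9.93 + $59.45 + $41.64 = $262.37
Net pay = $993.14 − $262.37 = $730.77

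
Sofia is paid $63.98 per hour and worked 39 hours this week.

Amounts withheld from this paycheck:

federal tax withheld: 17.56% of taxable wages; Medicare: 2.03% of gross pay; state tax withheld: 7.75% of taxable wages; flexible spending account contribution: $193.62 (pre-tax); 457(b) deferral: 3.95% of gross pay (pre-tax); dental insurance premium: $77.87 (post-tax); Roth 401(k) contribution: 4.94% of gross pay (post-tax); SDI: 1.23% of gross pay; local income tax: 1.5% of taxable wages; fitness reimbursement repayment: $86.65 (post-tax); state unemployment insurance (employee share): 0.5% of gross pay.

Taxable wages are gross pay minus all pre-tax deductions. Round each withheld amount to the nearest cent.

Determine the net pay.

Gross pay: 39 × $63.98 = $2,495.22
Flexible spending account contribution: $193.62
457(b) deferral: $2,495.22 × 0.0395 = $98.56
Pre-tax total = $193.62 + $98.56 = $292.18
Taxable wages = $2,495.22 − $292.18 = $2,203.04
Federal tax withheld: $2,203.04 × 0.1756 = $386.85
State tax withheld: $2,203.04 × 0.0775 = $170.74
Local income tax: $2,203.04 × 0.015 = $33.05
SDI: $2,495.22 × 0.0123 = $30.69
Medicare: $2,495.22 × 0.0203 = $50.65
State unemployment insurance (employee share): $2,495.22 × 0.005 = $12.48
Roth 401(k) contribution: $2,495.22 × 0.0494 = $123.26
Fitness reimbursement repayment: $86.65
Dental insurance premium: $77.87
Total deductions = $193.62 + $98.56 + $386.85 + $170.74 + $33.05 + $30.69 + $50.65 + $12.48 + $123.26 + $86.65 + $77.87 = $1,264.42
Net pay = $2,495.22 − $1,264.42 = $1,230.80

$1,230.80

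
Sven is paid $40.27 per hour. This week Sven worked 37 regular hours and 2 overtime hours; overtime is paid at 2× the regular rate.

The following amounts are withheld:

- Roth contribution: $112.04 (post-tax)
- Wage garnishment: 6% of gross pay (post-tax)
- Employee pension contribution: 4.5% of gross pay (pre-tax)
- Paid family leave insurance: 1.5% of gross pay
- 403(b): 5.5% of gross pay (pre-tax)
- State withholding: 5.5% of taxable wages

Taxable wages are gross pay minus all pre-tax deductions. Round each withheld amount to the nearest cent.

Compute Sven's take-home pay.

$1,168.36

Regular pay: 37 × $40.27 = $1,489.99
Overtime pay: 2 × $40.27 × 2 = $161.08
Gross pay = $1,489.99 + $161.08 = $1,651.07
403(b): $1,651.07 × 0.055 = $90.81
Employee pension contribution: $1,651.07 × 0.045 = $74.30
Pre-tax total = $90.81 + $74.30 = $165.11
Taxable wages = $1,651.07 − $165.11 = $1,485.96
State withholding: $1,485.96 × 0.055 = $81.73
Paid family leave insurance: $1,651.07 × 0.015 = $24.77
Wage garnishment: $1,651.07 × 0.06 = $99.06
Roth contribution: $112.04
Total deductions = $90.81 + $74.30 + $81.73 + $24.77 + $99.06 + $112.04 = $482.71
Net pay = $1,651.07 − $482.71 = $1,168.36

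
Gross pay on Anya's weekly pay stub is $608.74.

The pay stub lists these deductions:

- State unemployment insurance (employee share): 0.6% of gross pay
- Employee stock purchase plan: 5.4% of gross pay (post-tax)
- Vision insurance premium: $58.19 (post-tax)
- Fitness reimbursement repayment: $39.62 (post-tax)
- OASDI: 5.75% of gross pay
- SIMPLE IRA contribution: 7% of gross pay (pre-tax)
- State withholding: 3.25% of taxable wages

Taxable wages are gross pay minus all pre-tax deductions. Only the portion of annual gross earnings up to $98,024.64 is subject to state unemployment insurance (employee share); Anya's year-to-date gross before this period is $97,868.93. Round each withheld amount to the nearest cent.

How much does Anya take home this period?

$381.12

SIMPLE IRA contribution: $608.74 × 0.07 = $42.61
Taxable wages = $608.74 − $42.61 = $566.13
State withholding: $566.13 × 0.0325 = $18.40
State unemployment insurance (employee share): only $98,024.64 − $97,868.93 = $155.71 of this check is subject → $155.71 × 0.006 = $0.93
OASDI: $608.74 × 0.0575 = $35.00
Fitness reimbursement repayment: $39.62
Employee stock purchase plan: $608.74 × 0.054 = $32.87
Vision insurance premium: $58.19
Total deductions = $42.61 + $18.40 + $0.93 + $35.00 + $39.62 + $32.87 + $58.19 = $227.62
Net pay = $608.74 − $227.62 = $381.12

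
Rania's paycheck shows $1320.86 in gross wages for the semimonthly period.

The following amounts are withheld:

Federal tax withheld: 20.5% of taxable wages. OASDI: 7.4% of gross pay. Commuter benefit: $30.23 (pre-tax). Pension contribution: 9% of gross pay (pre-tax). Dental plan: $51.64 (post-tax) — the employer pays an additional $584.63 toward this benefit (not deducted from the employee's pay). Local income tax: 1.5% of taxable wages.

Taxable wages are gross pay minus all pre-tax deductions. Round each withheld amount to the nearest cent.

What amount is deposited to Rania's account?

$764.58

Pension contribution: $1320.86 × 0.09 = $118.88
Commuter benefit: $30.23
Pre-tax total = $118.88 + $30.23 = $149.11
Taxable wages = $1320.86 − $149.11 = $1171.75
Federal tax withheld: $1171.75 × 0.205 = $240.21
Local income tax: $1171.75 × 0.015 = $17.58
OASDI: $1320.86 × 0.074 = $97.74
Dental plan: $51.64
(Employer's $584.63 toward dental plan is not withheld from the employee.)
Total deductions = $118.88 + $30.23 + $240.21 + $17.58 + $97.74 + $51.64 = $556.28
Net pay = $1320.86 − $556.28 = $764.58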